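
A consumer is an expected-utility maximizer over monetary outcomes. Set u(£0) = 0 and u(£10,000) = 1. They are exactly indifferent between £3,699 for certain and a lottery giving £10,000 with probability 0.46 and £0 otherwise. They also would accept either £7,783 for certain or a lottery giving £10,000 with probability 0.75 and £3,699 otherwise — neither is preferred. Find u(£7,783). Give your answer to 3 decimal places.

0.865

The first gamble pins u(£3,699): it must equal 0.46·1 + 0.54·0 = 0.46.
The second indifference gives u(£7,783) = 0.75·u(£10,000) + 0.25·u(£3,699) = 0.75·1.00 + 0.25·0.46 = 0.8650.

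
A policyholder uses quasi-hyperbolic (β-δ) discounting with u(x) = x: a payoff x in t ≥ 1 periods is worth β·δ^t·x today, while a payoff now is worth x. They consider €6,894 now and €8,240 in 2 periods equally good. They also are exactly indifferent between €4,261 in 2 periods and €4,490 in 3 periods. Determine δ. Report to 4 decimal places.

δ ≈ 0.9490

From the later pair, β·δ^2·4261 = β·δ^3·4490; dividing through, δ = 4261/4490 = 0.94900.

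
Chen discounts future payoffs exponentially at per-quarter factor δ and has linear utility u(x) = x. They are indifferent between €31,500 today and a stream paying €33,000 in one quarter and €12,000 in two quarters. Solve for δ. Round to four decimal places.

δ ≈ 0.7500

The stream is worth 33000δ + 12000δ² today, so 33000δ + 12000δ² = 31500.
That is, 12000δ² + 33000δ − 31500 = 0, a quadratic in δ.
The positive root is δ = [−33000 + √(33000² + 4·12000·31500)] / (2·12000) = (−33000 + 51000.000)/24000 ≈ 0.7500.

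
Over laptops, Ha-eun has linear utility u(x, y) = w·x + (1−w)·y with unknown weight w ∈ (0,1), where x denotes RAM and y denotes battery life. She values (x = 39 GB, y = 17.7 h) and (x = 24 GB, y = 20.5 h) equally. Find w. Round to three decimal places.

Equating utilities: w·39 + (1−w)·17.7 = w·24 + (1−w)·20.5.
Collecting terms: w·15 = (1−w)·2.8.
The marginal rate of substitution is 2.8/15, so w = 2.8/(15+2.8) = 0.157.

w = 0.157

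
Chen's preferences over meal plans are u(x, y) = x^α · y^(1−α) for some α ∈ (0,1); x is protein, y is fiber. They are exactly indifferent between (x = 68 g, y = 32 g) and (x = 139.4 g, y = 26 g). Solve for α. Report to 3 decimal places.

Indifference: 68^α · 32^(1−α) = 139.4^α · 26^(1−α).
Rearrange to (68/139.4)^α = (26/32)^(1−α) and take logs: α·-0.717840 = (1−α)·-0.207639.
With A = -0.717840 and B = -0.207639: α·A = (1−α)·B, so α = B/(A+B) = -0.207639/-0.925479 ≈ 0.224.

α ≈ 0.224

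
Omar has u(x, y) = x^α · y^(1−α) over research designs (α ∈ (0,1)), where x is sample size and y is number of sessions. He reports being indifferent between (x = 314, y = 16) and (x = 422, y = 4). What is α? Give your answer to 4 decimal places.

Set the two utilities equal: 314^α·16^(1−α) = 422^α·4^(1−α).
Taking logs: α·ln 314 + (1−α)·ln 16 = α·ln 422 + (1−α)·ln 4, i.e. α·-0.2956123 = (1−α)·-1.3862944.
So α/(1−α) = (-1.3862944)/(-0.2956123) = 4.6895694, and α = 4.6895694/5.6895694 ≈ 0.8242.

α ≈ 0.8242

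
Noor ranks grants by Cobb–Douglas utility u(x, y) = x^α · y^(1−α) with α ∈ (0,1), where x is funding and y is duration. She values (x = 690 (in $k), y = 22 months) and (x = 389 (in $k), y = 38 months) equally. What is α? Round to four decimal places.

α ≈ 0.4881

Set the two utilities equal: 690^α·22^(1−α) = 389^α·38^(1−α).
(690/389)^α = (38/22)^(1−α); take logs: α·ln(690/389) = (1−α)·ln(38/22), i.e. α·0.5731123 = (1−α)·0.5465437.
So α/(1−α) = (0.5465437)/(0.5731123) = 0.9536415, and α = 0.9536415/1.9536415 ≈ 0.4881.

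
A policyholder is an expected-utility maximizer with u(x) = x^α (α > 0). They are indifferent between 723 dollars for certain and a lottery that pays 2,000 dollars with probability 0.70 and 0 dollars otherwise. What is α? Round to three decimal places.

Since u(0) = 0, the lottery's EU is 0.70·2000^α.
Equating: 723^α = 0.70·2000^α, i.e. 0.3615^α = 0.70.
Taking logs: α·ln(723/2000) = ln(0.70), so α = -0.356675 / -1.017493 ≈ 0.351.

α ≈ 0.351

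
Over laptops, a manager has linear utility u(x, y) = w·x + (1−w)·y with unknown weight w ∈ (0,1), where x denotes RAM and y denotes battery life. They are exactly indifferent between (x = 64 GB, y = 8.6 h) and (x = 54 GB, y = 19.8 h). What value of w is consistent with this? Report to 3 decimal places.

u(64,8.6) = u(54,19.8) means w·64 + (1−w)·8.6 = w·54 + (1−w)·19.8.
Collecting terms: w·10 = (1−w)·11.2.
So w/(1−w) = 11.2/10 = 1.1200, giving w = 11.2/(10+11.2) = 0.528.

w = 0.528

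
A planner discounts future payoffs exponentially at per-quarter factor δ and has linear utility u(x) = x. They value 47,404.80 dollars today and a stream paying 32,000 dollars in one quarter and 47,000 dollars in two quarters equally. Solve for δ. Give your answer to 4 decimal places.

Present value of the stream is 32000·δ + 47000·δ². Indifference gives 32000δ + 47000δ² = 47404.80.
Rearranged: 47000δ² + 32000δ − 47404.80 = 0.
By the quadratic formula (taking the positive root), δ = (−32000 + √9936102400.00) / 94000 ≈ 0.7200.

δ ≈ 0.7200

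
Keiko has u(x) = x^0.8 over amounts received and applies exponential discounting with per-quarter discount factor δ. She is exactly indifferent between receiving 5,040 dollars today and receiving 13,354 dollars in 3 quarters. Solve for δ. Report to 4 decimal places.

δ ≈ 0.7712

The payoff in 3 quarters is discounted by δ^3, so u(5040) = δ^3·u(13354) and δ^3 = u(5040)/u(13354).
Since u(x) = x^0.8, δ^3 = (5040/13354)^0.8 = 0.37742^0.8 = 0.45862.
Taking the cube root: δ = 0.45862^(1/3) ≈ 0.7712.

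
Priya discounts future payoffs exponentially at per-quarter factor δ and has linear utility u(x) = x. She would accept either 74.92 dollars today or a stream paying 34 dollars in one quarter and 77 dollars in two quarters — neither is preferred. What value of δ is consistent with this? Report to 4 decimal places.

δ ≈ 0.7900

Present value of the stream is 34·δ + 77·δ². Indifference gives 34δ + 77δ² = 74.92.
Rearranged: 77δ² + 34δ − 74.92 = 0.
δ = (−34 + √(34² + 4·77·74.92)) / (2·77) = (−34 + √24231.36) / 154 ≈ 0.7900.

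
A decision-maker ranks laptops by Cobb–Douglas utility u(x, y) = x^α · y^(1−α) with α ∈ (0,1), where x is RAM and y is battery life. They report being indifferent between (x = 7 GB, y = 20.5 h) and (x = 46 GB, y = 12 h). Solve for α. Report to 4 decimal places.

α ≈ 0.2214

The Cobb–Douglas utilities coincide, so 7^α·20.5^(1−α) = 46^α·12^(1−α).
(7/46)^α = (12/20.5)^(1−α); take logs: α·ln(7/46) = (1−α)·ln(12/20.5), i.e. α·-1.8827312 = (1−α)·-0.5355182.
So α/(1−α) = (-0.5355182)/(-1.8827312) = 0.2844369, and α = 0.2844369/1.2844369 ≈ 0.2214.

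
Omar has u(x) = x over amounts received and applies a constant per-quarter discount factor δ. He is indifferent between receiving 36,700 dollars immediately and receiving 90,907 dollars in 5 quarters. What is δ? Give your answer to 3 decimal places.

δ ≈ 0.834

Indifference means u(36700) = δ^5 · u(90907), so δ^5 = u(36700)/u(90907).
With u(x) = x: δ^5 = 36700/90907 = 0.40371.
So δ = 0.40371^(1/5) ≈ 0.834.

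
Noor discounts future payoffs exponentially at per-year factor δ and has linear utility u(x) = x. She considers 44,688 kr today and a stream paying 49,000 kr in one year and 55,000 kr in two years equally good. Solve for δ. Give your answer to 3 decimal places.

The stream is worth 49000δ + 55000δ² today, so 49000δ + 55000δ² = 44688.
Rearranged: 55000δ² + 49000δ − 44688 = 0.
By the quadratic formula (taking the positive root), δ = (−49000 + √12232360000.00) / 110000 ≈ 0.560.

δ ≈ 0.560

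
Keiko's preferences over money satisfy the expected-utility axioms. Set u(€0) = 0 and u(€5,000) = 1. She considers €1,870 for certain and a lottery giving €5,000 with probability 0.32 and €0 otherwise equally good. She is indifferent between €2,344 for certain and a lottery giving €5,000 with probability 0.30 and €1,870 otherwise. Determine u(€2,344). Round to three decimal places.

First, u(€1,870) = 0.32·u(€5,000) + 0.68·u(€0) = 0.32.
Chaining: u(€2,344) = 0.30·1.00 + 0.70·0.32 = 0.5240.

0.524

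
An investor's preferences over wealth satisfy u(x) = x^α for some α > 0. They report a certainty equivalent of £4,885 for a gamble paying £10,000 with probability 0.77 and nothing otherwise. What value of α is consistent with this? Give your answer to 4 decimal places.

EU(lottery) = 0.77·10000^α + 0.23·0 = 0.77·10000^α.
Equating: 4885^α = 0.77·10000^α, i.e. 0.4885^α = 0.77.
α = ln(0.77) / ln(4885/10000) = -0.2613648/-0.7164158 ≈ 0.3648.

α ≈ 0.3648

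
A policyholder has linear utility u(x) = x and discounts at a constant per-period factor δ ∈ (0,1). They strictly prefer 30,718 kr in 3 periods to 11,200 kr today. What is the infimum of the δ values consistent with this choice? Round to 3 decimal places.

δ > 0.714

Under u(x) = x this choice says 11200 < δ^3·30718.
Dividing by 30718: δ^3 > 0.36461. Both sides are positive, so the cube root keeps the direction.
δ > 0.36461^(1/3) = 0.714.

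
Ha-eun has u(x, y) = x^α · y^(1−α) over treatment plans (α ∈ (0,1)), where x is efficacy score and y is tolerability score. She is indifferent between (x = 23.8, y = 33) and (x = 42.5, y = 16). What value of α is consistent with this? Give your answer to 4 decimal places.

α ≈ 0.5553

Set the two utilities equal: 23.8^α·33^(1−α) = 42.5^α·16^(1−α).
Taking logs: α·ln 23.8 + (1−α)·ln 33 = α·ln 42.5 + (1−α)·ln 16, i.e. α·-0.5798185 = (1−α)·-0.7239188.
So α/(1−α) = (-0.7239188)/(-0.5798185) = 1.2485266, and α = 1.2485266/2.2485266 ≈ 0.5553.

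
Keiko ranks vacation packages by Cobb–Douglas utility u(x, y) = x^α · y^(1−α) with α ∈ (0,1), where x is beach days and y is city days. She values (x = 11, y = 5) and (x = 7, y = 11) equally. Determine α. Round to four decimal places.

Set the two utilities equal: 11^α·5^(1−α) = 7^α·11^(1−α).
(11/7)^α = (11/5)^(1−α); take logs: α·ln(11/7) = (1−α)·ln(11/5), i.e. α·0.4519851 = (1−α)·0.7884574.
So α/(1−α) = (0.7884574)/(0.4519851) = 1.7444323, and α = 1.7444323/2.7444323 ≈ 0.6356.

α ≈ 0.6356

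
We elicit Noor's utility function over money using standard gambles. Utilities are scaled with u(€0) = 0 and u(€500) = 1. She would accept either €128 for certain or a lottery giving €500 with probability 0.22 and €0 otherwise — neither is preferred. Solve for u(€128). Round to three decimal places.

The indifference gives u(€128) = 0.22·u(€500) + 0.78·u(€0) = 0.22·1 + 0.78·0 = 0.22.

0.220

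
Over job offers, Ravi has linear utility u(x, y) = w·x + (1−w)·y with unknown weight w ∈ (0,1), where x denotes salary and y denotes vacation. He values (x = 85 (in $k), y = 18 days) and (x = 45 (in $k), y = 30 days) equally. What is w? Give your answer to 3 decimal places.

w = 0.231

u(85,18) = u(45,30) means w·85 + (1−w)·18 = w·45 + (1−w)·30.
w·(85−45) = (1−w)·(30−18), i.e. w·40 = (1−w)·12.
So w/(1−w) = 12/40 = 0.3000, giving w = 12/(40+12) = 0.231.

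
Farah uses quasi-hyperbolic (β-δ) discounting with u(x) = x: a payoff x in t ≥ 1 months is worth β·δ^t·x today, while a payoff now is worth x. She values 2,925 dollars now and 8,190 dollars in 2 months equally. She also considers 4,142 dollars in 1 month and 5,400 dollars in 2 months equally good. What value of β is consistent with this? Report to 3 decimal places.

β ≈ 0.607

From the later pair, β·δ^1·4142 = β·δ^2·5400; dividing through, δ = 4142/5400 = 0.76704.
Now use the now-vs-future pair: 2925 = β·δ^2·8190 gives β = 2925/(0.58835·8190) ≈ 0.607.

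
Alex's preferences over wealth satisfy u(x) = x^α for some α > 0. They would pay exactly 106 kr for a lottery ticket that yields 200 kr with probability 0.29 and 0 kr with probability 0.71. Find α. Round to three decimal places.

Since u(0) = 0, the lottery's EU is 0.29·200^α.
Equating: 106^α = 0.29·200^α, i.e. 0.5300^α = 0.29.
Taking logs: α·ln(106/200) = ln(0.29), so α = -1.237874 / -0.634878 ≈ 1.950.

α ≈ 1.950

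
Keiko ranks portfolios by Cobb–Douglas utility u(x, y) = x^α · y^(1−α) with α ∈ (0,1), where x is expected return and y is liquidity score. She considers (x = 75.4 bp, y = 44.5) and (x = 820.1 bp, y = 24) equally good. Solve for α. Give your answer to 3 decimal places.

The Cobb–Douglas utilities coincide, so 75.4^α·44.5^(1−α) = 820.1^α·24^(1−α).
Taking logs: α·ln 75.4 + (1−α)·ln 44.5 = α·ln 820.1 + (1−α)·ln 24, i.e. α·-2.386619 = (1−α)·-0.617435.
Thus α·(-3.004054) = -0.617435, so α = -0.617435/-3.004054 ≈ 0.206.

α ≈ 0.206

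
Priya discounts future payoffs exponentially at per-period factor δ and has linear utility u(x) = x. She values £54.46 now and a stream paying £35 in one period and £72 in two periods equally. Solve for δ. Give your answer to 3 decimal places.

Equating present values: 54.46 = 35δ + 72δ².
So 72δ² + 35δ − 54.46 = 0.
By the quadratic formula (taking the positive root), δ = (−35 + √16909.48) / 144 ≈ 0.660.

δ ≈ 0.660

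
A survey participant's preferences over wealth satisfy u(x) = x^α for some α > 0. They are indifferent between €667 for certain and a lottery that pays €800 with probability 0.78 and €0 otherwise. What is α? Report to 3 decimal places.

Since u(0) = 0, the lottery's EU is 0.78·800^α.
Equating: 667^α = 0.78·800^α, i.e. 0.8337^α = 0.78.
Take logs: α = ln 0.78 / ln(667/800) ≈ 1.36651.

α ≈ 1.367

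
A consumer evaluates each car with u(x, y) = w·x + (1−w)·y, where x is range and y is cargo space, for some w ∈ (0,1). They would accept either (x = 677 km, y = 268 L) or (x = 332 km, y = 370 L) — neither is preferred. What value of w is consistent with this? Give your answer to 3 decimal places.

u(677,268) = u(332,370) means w·677 + (1−w)·268 = w·332 + (1−w)·370.
w·(677−332) = (1−w)·(370−268), i.e. w·345 = (1−w)·102.
Hence w = 102/(345+102) = 102/447 = 0.228.

w = 0.228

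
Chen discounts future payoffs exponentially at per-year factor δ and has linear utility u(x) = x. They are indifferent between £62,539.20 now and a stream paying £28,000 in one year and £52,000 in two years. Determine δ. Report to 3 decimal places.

Present value of the stream is 28000·δ + 52000·δ². Indifference gives 28000δ + 52000δ² = 62539.20.
That is, 52000δ² + 28000δ − 62539.20 = 0, a quadratic in δ.
δ = (−28000 + √(28000² + 4·52000·62539.20)) / (2·52000) = (−28000 + √13792153600.00) / 104000 ≈ 0.860.

δ ≈ 0.860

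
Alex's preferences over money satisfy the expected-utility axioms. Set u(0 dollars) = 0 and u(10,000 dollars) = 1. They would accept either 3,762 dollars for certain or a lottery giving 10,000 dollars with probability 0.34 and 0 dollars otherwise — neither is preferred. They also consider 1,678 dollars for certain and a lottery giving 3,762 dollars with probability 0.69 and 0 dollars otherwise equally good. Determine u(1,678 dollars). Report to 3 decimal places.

0.235

The first gamble pins u(3,762 dollars): it must equal 0.34·1 + 0.66·0 = 0.34.
Then u(1,678 dollars) = 0.69·u(3,762 dollars) + 0.31·u(0 dollars) = 0.69·0.34 + 0.31·0.00 = 0.2346.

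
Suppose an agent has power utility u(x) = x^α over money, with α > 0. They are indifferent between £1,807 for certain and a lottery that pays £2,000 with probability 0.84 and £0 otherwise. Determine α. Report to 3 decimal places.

α ≈ 1.718

Since u(0) = 0, the lottery's EU is 0.84·2000^α.
Indifference: 1807^α = 0.84·2000^α, so (1807/2000)^α = 0.84.
α = ln(0.84) / ln(1807/2000) = -0.174353/-0.101479 ≈ 1.718.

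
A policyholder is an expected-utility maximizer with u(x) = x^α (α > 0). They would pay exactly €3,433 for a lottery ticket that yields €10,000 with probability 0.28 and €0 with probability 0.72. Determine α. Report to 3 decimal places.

The lottery's expected utility is 0.28·u(10000) + 0.72·u(0) = 0.28·10000^α (since u(0) = 0 for α > 0).
Setting u(3433) equal to that: 3433^α = 0.28·10000^α ⇒ (3433/10000)^α = 0.28.
Take logs: α = ln 0.28 / ln(3433/10000) ≈ 1.19063.

α ≈ 1.191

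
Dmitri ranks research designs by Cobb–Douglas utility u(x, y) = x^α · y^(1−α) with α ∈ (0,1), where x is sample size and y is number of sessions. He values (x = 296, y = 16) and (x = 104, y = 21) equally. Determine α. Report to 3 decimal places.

Indifference: 296^α · 16^(1−α) = 104^α · 21^(1−α).
(296/104)^α = (21/16)^(1−α); take logs: α·ln(296/104) = (1−α)·ln(21/16), i.e. α·1.045969 = (1−α)·0.271934.
Thus α·(1.317903) = 0.271934, so α = 0.271934/1.317903 ≈ 0.206.

α ≈ 0.206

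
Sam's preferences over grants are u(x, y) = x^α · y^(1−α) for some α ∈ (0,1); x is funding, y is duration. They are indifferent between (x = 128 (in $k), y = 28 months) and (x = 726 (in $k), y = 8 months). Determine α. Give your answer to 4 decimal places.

Set the two utilities equal: 128^α·28^(1−α) = 726^α·8^(1−α).
(128/726)^α = (8/28)^(1−α); take logs: α·ln(128/726) = (1−α)·ln(8/28), i.e. α·-1.7355198 = (1−α)·-1.2527630.
So α/(1−α) = (-1.2527630)/(-1.7355198) = 0.7218373, and α = 0.7218373/1.7218373 ≈ 0.4192.

α ≈ 0.4192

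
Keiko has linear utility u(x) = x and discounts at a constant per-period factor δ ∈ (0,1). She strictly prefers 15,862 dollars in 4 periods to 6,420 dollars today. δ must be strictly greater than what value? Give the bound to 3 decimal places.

Under u(x) = x this choice says 6420 < δ^4·15862.
Dividing by 15862: δ^4 > 0.40474. Both sides are positive, so the 4th root keeps the direction.
δ > 0.40474^(1/4) = 0.798.

δ > 0.798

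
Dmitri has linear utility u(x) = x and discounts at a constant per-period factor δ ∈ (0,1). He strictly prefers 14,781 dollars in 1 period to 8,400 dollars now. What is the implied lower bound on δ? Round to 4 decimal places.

Under u(x) = x this choice says 8400 < δ·14781.
So δ > 8400/14781 = 0.56830.

δ > 0.5683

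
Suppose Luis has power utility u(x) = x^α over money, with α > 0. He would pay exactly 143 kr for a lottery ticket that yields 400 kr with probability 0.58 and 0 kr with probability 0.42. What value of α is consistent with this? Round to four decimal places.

Since u(0) = 0, the lottery's EU is 0.58·400^α.
Indifference: 143^α = 0.58·400^α, so (143/400)^α = 0.58.
Taking logs: α·ln(143/400) = ln(0.58), so α = -0.5447272 / -1.0286199 ≈ 0.5296.

α ≈ 0.5296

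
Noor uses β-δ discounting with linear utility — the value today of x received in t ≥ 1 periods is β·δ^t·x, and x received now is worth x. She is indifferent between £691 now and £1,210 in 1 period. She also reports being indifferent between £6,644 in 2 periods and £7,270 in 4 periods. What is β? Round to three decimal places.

β ≈ 0.597

From the later pair, β·δ^2·6644 = β·δ^4·7270; dividing through, δ^2 = 6644/7270 = 0.91389, so δ = 0.95598.
Now use the now-vs-future pair: 691 = β·δ·1210 gives β = 691/(0.95598·1210) ≈ 0.597.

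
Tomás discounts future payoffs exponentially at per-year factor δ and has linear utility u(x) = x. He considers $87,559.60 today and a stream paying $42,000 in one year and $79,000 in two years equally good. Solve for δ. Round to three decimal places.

Present value of the stream is 42000·δ + 79000·δ². Indifference gives 42000δ + 79000δ² = 87559.60.
Rearranged: 79000δ² + 42000δ − 87559.60 = 0.
The positive root is δ = [−42000 + √(42000² + 4·79000·87559.60)] / (2·79000) = (−42000 + 171560.000)/158000 ≈ 0.820.

δ ≈ 0.820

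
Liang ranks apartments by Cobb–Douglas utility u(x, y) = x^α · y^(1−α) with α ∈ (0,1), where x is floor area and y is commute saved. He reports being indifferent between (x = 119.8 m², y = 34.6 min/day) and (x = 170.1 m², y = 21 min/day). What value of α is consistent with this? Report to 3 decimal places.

Indifference: 119.8^α · 34.6^(1−α) = 170.1^α · 21^(1−α).
(119.8/170.1)^α = (21/34.6)^(1−α); take logs: α·ln(119.8/170.1) = (1−α)·ln(21/34.6), i.e. α·-0.350563 = (1−α)·-0.499331.
With A = -0.350563 and B = -0.499331: α·A = (1−α)·B, so α = B/(A+B) = -0.499331/-0.849894 ≈ 0.588.

α ≈ 0.588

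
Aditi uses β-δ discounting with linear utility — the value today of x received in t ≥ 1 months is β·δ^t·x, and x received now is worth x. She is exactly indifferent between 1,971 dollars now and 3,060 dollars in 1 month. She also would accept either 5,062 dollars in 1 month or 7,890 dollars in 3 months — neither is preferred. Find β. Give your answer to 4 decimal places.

The second indifference involves only future payoffs, so β cancels: β·δ^1·5062 = β·δ^3·7890, giving δ^2 = 5062/7890 = 0.64157, so δ = 0.80098.
Substituting δ into 1971 = β·δ·3060: β = 1971/(2451.004) ≈ 0.8042.

β ≈ 0.8042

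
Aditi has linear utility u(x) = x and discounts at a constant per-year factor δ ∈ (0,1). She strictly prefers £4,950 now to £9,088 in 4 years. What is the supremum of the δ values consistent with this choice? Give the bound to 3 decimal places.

The preference means 4950 > δ^4·9088.
Dividing by 9088: δ^4 < 0.54467. Both sides are positive, so the 4th root keeps the direction.
δ < (4950/9088)^(1/4) ≈ 0.859.

δ < 0.859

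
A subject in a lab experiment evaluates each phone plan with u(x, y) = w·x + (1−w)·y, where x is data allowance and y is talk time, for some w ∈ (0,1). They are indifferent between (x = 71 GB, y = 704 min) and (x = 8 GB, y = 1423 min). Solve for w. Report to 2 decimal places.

w = 0.92

u(71,704) = u(8,1423) means w·71 + (1−w)·704 = w·8 + (1−w)·1423.
Rearranging, 63·w − 719·(1−w) = 0.
So w/(1−w) = 719/63 = 11.4127, giving w = 719/(63+719) = 0.92.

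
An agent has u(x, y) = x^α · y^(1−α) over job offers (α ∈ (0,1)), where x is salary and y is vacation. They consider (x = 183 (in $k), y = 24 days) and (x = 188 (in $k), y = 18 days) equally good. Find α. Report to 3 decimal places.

Set the two utilities equal: 183^α·24^(1−α) = 188^α·18^(1−α).
Rearrange to (183/188)^α = (18/24)^(1−α) and take logs: α·-0.026956 = (1−α)·-0.287682.
With A = -0.026956 and B = -0.287682: α·A = (1−α)·B, so α = B/(A+B) = -0.287682/-0.314638 ≈ 0.914.

α ≈ 0.914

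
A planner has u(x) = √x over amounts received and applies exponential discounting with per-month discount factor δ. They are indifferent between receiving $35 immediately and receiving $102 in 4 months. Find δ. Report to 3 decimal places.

δ ≈ 0.875

Equating discounted utilities: u(35) = δ^4·u(102) ⇒ δ^4 = u(35)/u(102).
Since u(x) = √x, δ^4 = √(35/102) = 0.58578.
Hence δ = (0.58578)^(1/4) = 0.87485.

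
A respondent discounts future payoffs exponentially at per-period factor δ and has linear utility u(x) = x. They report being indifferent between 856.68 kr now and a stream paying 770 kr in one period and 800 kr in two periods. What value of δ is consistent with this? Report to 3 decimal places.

δ ≈ 0.660

Present value of the stream is 770·δ + 800·δ². Indifference gives 770δ + 800δ² = 856.68.
So 800δ² + 770δ − 856.68 = 0.
The positive root is δ = [−770 + √(770² + 4·800·856.68)] / (2·800) = (−770 + 1826.000)/1600 ≈ 0.660.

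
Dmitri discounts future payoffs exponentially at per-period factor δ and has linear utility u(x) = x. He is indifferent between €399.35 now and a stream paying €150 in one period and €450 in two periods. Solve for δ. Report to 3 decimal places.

Equating present values: 399.35 = 150δ + 450δ².
Rearranged: 450δ² + 150δ − 399.35 = 0.
The positive root is δ = [−150 + √(150² + 4·450·399.35)] / (2·450) = (−150 + 861.005)/900 ≈ 0.790.

δ ≈ 0.790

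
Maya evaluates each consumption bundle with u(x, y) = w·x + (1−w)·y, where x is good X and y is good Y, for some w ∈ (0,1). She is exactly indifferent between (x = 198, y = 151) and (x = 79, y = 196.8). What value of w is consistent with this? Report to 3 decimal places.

Indifference: w·198 + (1−w)·151 = w·79 + (1−w)·196.8.
Collecting terms: w·119 = (1−w)·45.8.
The marginal rate of substitution is 45.8/119, so w = 45.8/(119+45.8) = 0.278.

w = 0.278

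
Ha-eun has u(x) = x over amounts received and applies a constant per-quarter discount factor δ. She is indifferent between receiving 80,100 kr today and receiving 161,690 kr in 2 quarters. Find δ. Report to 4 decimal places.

The payoff in 2 quarters is discounted by δ^2, so u(80100) = δ^2·u(161690) and δ^2 = u(80100)/u(161690).
With u(x) = x: δ^2 = 80100/161690 = 0.49539.
Taking the square root: δ = 0.49539^(1/2) ≈ 0.7038.

δ ≈ 0.7038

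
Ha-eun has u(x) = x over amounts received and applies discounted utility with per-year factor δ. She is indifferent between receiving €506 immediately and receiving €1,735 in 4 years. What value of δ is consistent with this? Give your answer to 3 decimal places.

Equating discounted utilities: u(506) = δ^4·u(1735) ⇒ δ^4 = u(506)/u(1735).
With u(x) = x: δ^4 = 506/1735 = 0.29164.
Hence δ = (0.29164)^(1/4) = 0.73487.

δ ≈ 0.735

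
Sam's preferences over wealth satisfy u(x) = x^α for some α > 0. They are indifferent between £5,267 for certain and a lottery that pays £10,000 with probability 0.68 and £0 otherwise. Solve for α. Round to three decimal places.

α ≈ 0.602

Since u(0) = 0, the lottery's EU is 0.68·10000^α.
Equating: 5267^α = 0.68·10000^α, i.e. 0.5267^α = 0.68.
α = ln(0.68) / ln(5267/10000) = -0.385662/-0.641124 ≈ 0.602.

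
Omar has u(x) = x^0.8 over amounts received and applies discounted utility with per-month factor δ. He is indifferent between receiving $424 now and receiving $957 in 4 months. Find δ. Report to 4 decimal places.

δ ≈ 0.8497

The payoff in 4 months is discounted by δ^4, so u(424) = δ^4·u(957) and δ^4 = u(424)/u(957).
With u(x) = x^0.8: δ^4 = 424^0.8/957^0.8 = (424/957)^0.8 = 0.52139.
So δ = 0.52139^(1/4) ≈ 0.8497.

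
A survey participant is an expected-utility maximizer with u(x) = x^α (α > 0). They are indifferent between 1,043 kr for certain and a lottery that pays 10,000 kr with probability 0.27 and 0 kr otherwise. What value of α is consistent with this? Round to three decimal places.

EU(lottery) = 0.27·10000^α + 0.73·0 = 0.27·10000^α.
Setting u(1043) equal to that: 1043^α = 0.27·10000^α ⇒ (1043/10000)^α = 0.27.
Take logs: α = ln 0.27 / ln(1043/10000) ≈ 0.57923.

α ≈ 0.579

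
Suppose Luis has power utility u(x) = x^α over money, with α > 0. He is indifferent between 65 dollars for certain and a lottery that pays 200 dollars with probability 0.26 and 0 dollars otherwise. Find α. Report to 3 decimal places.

α ≈ 1.199

Since u(0) = 0, the lottery's EU is 0.26·200^α.
Setting u(65) equal to that: 65^α = 0.26·200^α ⇒ (65/200)^α = 0.26.
α = ln(0.26) / ln(65/200) = -1.347074/-1.123930 ≈ 1.199.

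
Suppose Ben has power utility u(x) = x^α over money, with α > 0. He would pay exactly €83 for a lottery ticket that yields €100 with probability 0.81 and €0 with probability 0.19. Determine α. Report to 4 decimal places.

The lottery's expected utility is 0.81·u(100) + 0.19·u(0) = 0.81·100^α (since u(0) = 0 for α > 0).
Equating: 83^α = 0.81·100^α, i.e. 0.8300^α = 0.81.
Taking logs: α·ln(83/100) = ln(0.81), so α = -0.2107210 / -0.1863296 ≈ 1.1309.

α ≈ 1.1309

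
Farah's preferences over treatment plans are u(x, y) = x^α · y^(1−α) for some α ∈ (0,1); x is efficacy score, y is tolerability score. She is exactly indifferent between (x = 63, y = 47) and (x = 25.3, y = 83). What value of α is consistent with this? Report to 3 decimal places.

Set the two utilities equal: 63^α·47^(1−α) = 25.3^α·83^(1−α).
(63/25.3)^α = (83/47)^(1−α); take logs: α·ln(63/25.3) = (1−α)·ln(83/47), i.e. α·0.912330 = (1−α)·0.568693.
With A = 0.912330 and B = 0.568693: α·A = (1−α)·B, so α = B/(A+B) = 0.568693/1.481023 ≈ 0.384.

α ≈ 0.384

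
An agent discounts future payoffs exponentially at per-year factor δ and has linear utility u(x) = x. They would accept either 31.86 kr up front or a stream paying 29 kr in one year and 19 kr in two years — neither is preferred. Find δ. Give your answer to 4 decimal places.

Present value of the stream is 29·δ + 19·δ². Indifference gives 29δ + 19δ² = 31.86.
Rearranged: 19δ² + 29δ − 31.86 = 0.
The positive root is δ = [−29 + √(29² + 4·19·31.86)] / (2·19) = (−29 + 57.117)/38 ≈ 0.7399.

δ ≈ 0.7399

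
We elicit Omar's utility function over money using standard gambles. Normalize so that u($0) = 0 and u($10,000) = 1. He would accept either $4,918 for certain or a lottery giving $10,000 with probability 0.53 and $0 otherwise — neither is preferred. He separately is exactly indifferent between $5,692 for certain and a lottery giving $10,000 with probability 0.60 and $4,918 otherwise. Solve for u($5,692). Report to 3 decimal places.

0.812

First, u($4,918) = 0.53·u($10,000) + 0.47·u($0) = 0.53.
Then u($5,692) = 0.60·u($10,000) + 0.40·u($4,918) = 0.60·1.00 + 0.40·0.53 = 0.8120.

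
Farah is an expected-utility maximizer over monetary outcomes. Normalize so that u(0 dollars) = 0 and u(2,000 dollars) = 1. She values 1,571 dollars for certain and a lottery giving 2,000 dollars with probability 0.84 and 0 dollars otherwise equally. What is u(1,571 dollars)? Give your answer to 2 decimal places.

By the standard-gamble method, u(1,571 dollars) is just the indifference probability on the best outcome: 0.84.

0.84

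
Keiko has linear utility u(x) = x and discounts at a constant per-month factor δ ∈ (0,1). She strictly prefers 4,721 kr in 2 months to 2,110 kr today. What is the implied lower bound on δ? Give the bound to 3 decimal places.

δ > 0.669

Comparing present values: 2110 < δ^2·4721.
Dividing by 4721: δ^2 > 0.44694. Both sides are positive, so the square root keeps the direction.
δ > 0.44694^(1/2) = 0.669.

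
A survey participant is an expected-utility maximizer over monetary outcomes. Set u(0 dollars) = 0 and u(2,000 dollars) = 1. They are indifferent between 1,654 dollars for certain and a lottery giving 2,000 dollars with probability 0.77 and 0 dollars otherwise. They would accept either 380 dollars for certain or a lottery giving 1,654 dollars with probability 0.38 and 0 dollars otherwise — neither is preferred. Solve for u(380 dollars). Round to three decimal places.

0.293

The first gamble pins u(1,654 dollars): it must equal 0.77·1 + 0.23·0 = 0.77.
Chaining: u(380 dollars) = 0.38·0.77 + 0.62·0.00 = 0.2926.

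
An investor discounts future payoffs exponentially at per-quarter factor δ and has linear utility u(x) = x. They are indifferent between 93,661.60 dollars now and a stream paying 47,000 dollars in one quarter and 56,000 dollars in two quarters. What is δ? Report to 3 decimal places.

The stream is worth 47000δ + 56000δ² today, so 47000δ + 56000δ² = 93661.60.
So 56000δ² + 47000δ − 93661.60 = 0.
δ = (−47000 + √(47000² + 4·56000·93661.60)) / (2·56000) = (−47000 + √23189198400.00) / 112000 ≈ 0.940.

δ ≈ 0.940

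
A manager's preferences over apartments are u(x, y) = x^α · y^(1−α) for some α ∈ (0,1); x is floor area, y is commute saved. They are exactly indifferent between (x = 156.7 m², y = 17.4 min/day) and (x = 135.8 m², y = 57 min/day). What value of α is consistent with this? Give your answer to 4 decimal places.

α ≈ 0.8923

Set the two utilities equal: 156.7^α·17.4^(1−α) = 135.8^α·57^(1−α).
(156.7/135.8)^α = (57/17.4)^(1−α); take logs: α·ln(156.7/135.8) = (1−α)·ln(57/17.4), i.e. α·0.1431499 = (1−α)·1.1865811.
Thus α·(1.3297310) = 1.1865811, so α = 1.1865811/1.3297310 ≈ 0.8923.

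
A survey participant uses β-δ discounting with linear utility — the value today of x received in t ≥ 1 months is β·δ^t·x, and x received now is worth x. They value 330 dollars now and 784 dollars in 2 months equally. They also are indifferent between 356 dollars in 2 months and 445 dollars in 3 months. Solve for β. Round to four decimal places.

From the later pair, β·δ^2·356 = β·δ^3·445; dividing through, δ = 356/445 = 0.80000.
Now use the now-vs-future pair: 330 = β·δ^2·784 gives β = 330/(0.64000·784) ≈ 0.6577.

β ≈ 0.6577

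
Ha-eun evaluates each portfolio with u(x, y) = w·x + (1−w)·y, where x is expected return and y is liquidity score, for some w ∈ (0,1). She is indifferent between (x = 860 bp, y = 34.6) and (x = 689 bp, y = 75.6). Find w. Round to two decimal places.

w = 0.19

Indifference: w·860 + (1−w)·34.6 = w·689 + (1−w)·75.6.
w·(860−689) = (1−w)·(75.6−34.6), i.e. w·171 = (1−w)·41.
Hence w = 41/(171+41) = 41/212 = 0.19.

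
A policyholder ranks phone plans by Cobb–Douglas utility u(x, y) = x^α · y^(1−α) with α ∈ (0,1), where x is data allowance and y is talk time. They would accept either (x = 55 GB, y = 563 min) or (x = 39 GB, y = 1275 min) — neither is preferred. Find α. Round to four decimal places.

α ≈ 0.7039

Indifference: 55^α · 563^(1−α) = 39^α · 1275^(1−α).
(55/39)^α = (1275/563)^(1−α); take logs: α·ln(55/39) = (1−α)·ln(1275/563), i.e. α·0.3437715 = (1−α)·0.8174218.
So α/(1−α) = (0.8174218)/(0.3437715) = 2.3778056, and α = 2.3778056/3.3778056 ≈ 0.7039.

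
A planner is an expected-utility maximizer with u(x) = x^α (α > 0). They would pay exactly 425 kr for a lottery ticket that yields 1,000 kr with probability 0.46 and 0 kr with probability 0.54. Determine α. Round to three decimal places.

Since u(0) = 0, the lottery's EU is 0.46·1000^α.
Indifference: 425^α = 0.46·1000^α, so (425/1000)^α = 0.46.
Take logs: α = ln 0.46 / ln(425/1000) ≈ 0.90751.

α ≈ 0.908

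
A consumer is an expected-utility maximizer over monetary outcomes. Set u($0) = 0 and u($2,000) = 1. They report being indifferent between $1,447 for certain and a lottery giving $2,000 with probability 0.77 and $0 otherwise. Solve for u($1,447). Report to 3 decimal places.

u($1,447) equals the lottery's expected utility: 0.77·1 + 0.23·0 = 0.77.

0.770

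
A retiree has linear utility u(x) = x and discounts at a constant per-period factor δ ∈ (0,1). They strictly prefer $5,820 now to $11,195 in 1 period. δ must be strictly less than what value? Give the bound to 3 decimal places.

The preference means 5820 > δ·11195.
Dividing through by 11195 gives δ < 0.51987.

δ < 0.520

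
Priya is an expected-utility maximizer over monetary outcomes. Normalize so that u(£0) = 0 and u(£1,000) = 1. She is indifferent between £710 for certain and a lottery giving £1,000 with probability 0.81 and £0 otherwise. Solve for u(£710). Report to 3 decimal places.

By the standard-gamble method, u(£710) is just the indifference probability on the best outcome: 0.81.

0.810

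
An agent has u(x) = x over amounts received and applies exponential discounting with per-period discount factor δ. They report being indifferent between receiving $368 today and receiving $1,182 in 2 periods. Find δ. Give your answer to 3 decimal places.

Equating discounted utilities: u(368) = δ^2·u(1182) ⇒ δ^2 = u(368)/u(1182).
With u(x) = x: δ^2 = 368/1182 = 0.31134.
Hence δ = (0.31134)^(1/2) = 0.55798.

δ ≈ 0.558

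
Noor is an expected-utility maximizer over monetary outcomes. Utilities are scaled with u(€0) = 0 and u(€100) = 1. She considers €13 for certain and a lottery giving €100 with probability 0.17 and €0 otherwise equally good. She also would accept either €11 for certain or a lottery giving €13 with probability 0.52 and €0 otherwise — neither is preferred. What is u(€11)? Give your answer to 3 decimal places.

0.088

First, u(€13) = 0.17·u(€100) + 0.83·u(€0) = 0.17.
Then u(€11) = 0.52·u(€13) + 0.48·u(€0) = 0.52·0.17 + 0.48·0.00 = 0.0884.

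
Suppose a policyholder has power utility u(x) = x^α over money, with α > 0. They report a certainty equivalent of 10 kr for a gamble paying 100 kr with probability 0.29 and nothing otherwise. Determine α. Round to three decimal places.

Since u(0) = 0, the lottery's EU is 0.29·100^α.
Setting u(10) equal to that: 10^α = 0.29·100^α ⇒ (10/100)^α = 0.29.
Take logs: α = ln 0.29 / ln(10/100) ≈ 0.53760.

α ≈ 0.538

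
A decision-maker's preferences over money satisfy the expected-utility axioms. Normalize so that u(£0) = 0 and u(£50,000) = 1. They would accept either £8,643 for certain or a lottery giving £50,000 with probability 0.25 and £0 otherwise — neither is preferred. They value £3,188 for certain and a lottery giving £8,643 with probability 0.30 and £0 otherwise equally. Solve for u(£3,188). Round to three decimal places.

0.075

From the first indifference, u(£8,643) = 0.25·u(£50,000) + 0.75·u(£0) = 0.25·1 + 0.75·0 = 0.25.
The second indifference gives u(£3,188) = 0.30·u(£8,643) + 0.70·u(£0) = 0.30·0.25 + 0.70·0.00 = 0.0750.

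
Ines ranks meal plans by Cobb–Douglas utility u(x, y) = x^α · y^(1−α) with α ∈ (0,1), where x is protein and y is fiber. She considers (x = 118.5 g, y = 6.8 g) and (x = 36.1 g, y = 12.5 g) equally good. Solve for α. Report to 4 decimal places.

The Cobb–Douglas utilities coincide, so 118.5^α·6.8^(1−α) = 36.1^α·12.5^(1−α).
Rearrange to (118.5/36.1)^α = (12.5/6.8)^(1−α) and take logs: α·1.1886201 = (1−α)·0.6088060.
Thus α·(1.7974261) = 0.6088060, so α = 0.6088060/1.7974261 ≈ 0.3387.

α ≈ 0.3387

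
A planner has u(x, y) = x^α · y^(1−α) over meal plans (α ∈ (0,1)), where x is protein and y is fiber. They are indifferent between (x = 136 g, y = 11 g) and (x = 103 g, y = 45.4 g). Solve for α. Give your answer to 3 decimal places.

α ≈ 0.836

The Cobb–Douglas utilities coincide, so 136^α·11^(1−α) = 103^α·45.4^(1−α).
Taking logs: α·ln 136 + (1−α)·ln 11 = α·ln 103 + (1−α)·ln 45.4, i.e. α·0.277926 = (1−α)·1.417617.
Thus α·(1.695543) = 1.417617, so α = 1.417617/1.695543 ≈ 0.836.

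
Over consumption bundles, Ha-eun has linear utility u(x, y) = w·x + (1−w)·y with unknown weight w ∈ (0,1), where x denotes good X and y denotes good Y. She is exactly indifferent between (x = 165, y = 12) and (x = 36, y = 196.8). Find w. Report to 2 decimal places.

u(165,12) = u(36,196.8) means w·165 + (1−w)·12 = w·36 + (1−w)·196.8.
w·(165−36) = (1−w)·(196.8−12), i.e. w·129 = (1−w)·184.8.
Hence w = 184.8/(129+184.8) = 184.8/313.8 = 0.59.

w = 0.59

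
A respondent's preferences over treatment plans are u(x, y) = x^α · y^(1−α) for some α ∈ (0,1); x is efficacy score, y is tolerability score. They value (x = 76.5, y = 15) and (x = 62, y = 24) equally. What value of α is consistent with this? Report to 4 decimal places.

The Cobb–Douglas utilities coincide, so 76.5^α·15^(1−α) = 62^α·24^(1−α).
Rearrange to (76.5/62)^α = (24/15)^(1−α) and take logs: α·0.2101564 = (1−α)·0.4700036.
With A = 0.2101564 and B = 0.4700036: α·A = (1−α)·B, so α = B/(A+B) = 0.4700036/0.6801600 ≈ 0.6910.

α ≈ 0.6910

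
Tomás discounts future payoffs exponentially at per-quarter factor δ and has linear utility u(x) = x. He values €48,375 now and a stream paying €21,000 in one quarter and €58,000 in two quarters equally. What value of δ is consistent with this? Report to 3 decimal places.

The stream is worth 21000δ + 58000δ² today, so 21000δ + 58000δ² = 48375.
Rearranged: 58000δ² + 21000δ − 48375 = 0.
The positive root is δ = [−21000 + √(21000² + 4·58000·48375)] / (2·58000) = (−21000 + 108000.000)/116000 ≈ 0.750.

δ ≈ 0.750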